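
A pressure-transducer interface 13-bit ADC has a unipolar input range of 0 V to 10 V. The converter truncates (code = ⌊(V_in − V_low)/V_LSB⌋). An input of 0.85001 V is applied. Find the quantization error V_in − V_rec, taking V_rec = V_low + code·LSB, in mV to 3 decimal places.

One LSB is 10 V / 8192 = 1.221 mV.
(V_in − V_low)/LSB = (0.85001 − 0)/0.0012207 = 696.3282 → code 696 (floor).
Reconstructed: 0.84960938 V.
V_in − V_rec = 0.000400625 V = 0.401 mV.

0.401 mV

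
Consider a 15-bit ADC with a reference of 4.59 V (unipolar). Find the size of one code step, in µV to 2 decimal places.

140.08 µV

Full-scale span = 4.59 V.
LSB = 4.59 / 2^15 = 4.59 / 32768 = 0.000140076 V = 140.08 µV.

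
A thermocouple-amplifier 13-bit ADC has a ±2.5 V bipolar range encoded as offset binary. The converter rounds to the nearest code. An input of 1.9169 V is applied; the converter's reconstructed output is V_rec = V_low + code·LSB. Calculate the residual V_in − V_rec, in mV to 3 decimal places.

Step size: 5 V ÷ 2^13 = 0.610 mV.
Scaled input = 7236.6490 LSBs, so code = 7237.
Code 7237 maps back to (−2.5) + 7237×0.000610352 V = 1.9171143 V.
Error = 1.9169 − 1.9171143 = -0.000214258 V = -0.214 mV.

-0.214 mV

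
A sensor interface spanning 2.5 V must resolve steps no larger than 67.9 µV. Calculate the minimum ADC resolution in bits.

Number of steps required ≥ 2.5 V / 67.9 µV = 36818.85.
Need 2^N ≥ 36818.85; 2^15 = 32768, 2^16 = 65536.
Minimum N = 16.

16 bits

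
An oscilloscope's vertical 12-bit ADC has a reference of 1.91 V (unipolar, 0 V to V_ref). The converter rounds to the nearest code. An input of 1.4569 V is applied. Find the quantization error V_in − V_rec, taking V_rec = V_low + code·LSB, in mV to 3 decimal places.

0.152 mV

One LSB is 1.91 V / 4096 = 466.31 µV.
(1.4569 − 0)/0.000466309 = 3124.3259; round gives code 3124.
Code 3124 maps back to 0 + 3124×0.000466309 V = 1.456748 V.
Difference: 0.000151953 V → 0.152 mV.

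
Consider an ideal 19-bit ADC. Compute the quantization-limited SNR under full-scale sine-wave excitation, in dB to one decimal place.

116.1 dB

SNR ≈ 6.02·N + 1.76 dB = 6.02·19 + 1.76 = 116.14 dB.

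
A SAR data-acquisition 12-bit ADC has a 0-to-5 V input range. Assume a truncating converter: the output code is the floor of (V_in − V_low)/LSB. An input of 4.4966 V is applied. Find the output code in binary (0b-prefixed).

code 0b111001100011 (decimal 3683)

LSB = 5 V / 4096 = 1.221 mV.
Input sits at 3683.615 steps above V_low.
Floor → code 3683.
In binary (0b-prefixed): 0b111001100011.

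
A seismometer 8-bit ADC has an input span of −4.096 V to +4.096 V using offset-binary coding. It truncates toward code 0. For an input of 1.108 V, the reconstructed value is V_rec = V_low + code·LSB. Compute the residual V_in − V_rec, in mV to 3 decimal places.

20.000 mV

LSB = 8.192/2^8 = 32.000 mV.
(1.108 − (−4.096))/0.032 = 162.6250; ⌊·⌋ gives code 162.
V_rec = (−4.096) + 162·0.032 = 1.088 V.
Difference: 0.02 V → 20.000 mV.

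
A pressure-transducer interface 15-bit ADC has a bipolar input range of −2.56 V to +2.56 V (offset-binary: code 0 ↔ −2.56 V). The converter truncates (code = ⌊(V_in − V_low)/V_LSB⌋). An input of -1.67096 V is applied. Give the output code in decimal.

code 5689

Full-scale span = 5.12 V; LSB = 5.12/2^15 = 156.25 µV.
(-1.67096 − (−2.56)) / 0.00015625 = 5689.856 LSBs.
⌊·⌋(5689.856) = 5689.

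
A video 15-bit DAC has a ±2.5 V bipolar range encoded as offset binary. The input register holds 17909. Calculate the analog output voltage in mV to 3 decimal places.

232.697 mV

LSB = 5 V / 2^15 = 152.59 µV.
V_out = (−2.5) + 17909 × 0.000152588 V = 0.232697 V.
= 232.697 mV.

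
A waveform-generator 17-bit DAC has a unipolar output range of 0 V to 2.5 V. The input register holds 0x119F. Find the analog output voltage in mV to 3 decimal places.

86.040 mV

LSB = 2.5 V / 2^17 = 19.07 µV.
Code 0x119F = 4511 decimal.
V_out = 0 + 4511 × 1.90735e-05 V = 0.0860405 V.
= 86.040 mV.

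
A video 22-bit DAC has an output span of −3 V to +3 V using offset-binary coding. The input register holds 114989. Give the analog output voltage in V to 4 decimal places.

LSB = 6 V / 2^22 = 1.43 µV.
V_out = (−3) + 114989 × 1.43051e-06 V = -2.83551 V.

-2.8355 V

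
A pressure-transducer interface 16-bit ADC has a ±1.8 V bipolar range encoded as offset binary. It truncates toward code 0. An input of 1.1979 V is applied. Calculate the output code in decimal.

code 54575

With 65536 levels over 3.6 V, one step is 54.93 µV.
Input sits at 54575.104 steps above V_low.
Floor → code 54575.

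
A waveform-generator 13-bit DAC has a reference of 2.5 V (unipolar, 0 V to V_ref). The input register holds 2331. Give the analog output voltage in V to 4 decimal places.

LSB = 2.5 V / 2^13 = 305.18 µV.
V_out = 0 + 2331 × 0.000305176 V = 0.711365 V.

0.7114 V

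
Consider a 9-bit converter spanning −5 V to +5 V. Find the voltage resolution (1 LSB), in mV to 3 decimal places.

19.531 mV

Full-scale span = 10 V.
LSB = 10 / 2^9 = 10 / 512 = 0.0195312 V = 19.531 mV.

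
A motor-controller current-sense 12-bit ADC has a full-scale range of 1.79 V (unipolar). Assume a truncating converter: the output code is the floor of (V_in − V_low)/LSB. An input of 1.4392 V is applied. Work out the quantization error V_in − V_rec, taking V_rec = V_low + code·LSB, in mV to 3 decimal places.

0.120 mV

Step size: 1.79 V ÷ 2^12 = 437.01 µV.
(V_in − V_low)/LSB = (1.4392 − 0)/0.000437012 = 3293.2755 → code 3293 (floor).
Reconstructed: 1.4390796 V.
V_in − V_rec = 0.00012041 V = 0.120 mV.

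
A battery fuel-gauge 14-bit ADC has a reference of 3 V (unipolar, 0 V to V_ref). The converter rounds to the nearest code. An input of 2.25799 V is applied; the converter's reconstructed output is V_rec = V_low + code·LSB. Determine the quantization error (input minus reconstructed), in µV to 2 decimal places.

LSB = 3/2^14 = 183.11 µV.
(V_in − V_low)/LSB = (2.25799 − 0)/0.000183105 = 12331.6361 → code 12332 (round).
V_rec = 0 + 12332·0.000183105 = 2.2580566 V.
Error = 2.25799 − 2.2580566 = -6.66406e-05 V = -66.64 µV.

-66.64 µV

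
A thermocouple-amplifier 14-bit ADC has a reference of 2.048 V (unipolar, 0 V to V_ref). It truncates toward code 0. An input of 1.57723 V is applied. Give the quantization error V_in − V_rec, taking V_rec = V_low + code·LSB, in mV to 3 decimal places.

0.105 mV

One LSB is 2.048 V / 16384 = 125.00 µV.
Scaled input = 12617.8400 LSBs, so code = 12617.
V_rec = 0 + 12617·0.000125 = 1.577125 V.
V_in − V_rec = 0.000105 V = 0.105 mV.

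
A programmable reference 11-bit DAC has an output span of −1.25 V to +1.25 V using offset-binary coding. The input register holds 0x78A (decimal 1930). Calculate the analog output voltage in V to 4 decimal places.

1.1060 V

LSB = 2.5 V / 2^11 = 1.221 mV.
Code 0x78A = 1930 decimal.
V_out = (−1.25) + 1930 × 0.0012207 V = 1.10596 V.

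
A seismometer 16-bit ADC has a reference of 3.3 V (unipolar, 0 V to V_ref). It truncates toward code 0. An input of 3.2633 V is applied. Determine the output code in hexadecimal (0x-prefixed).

code 0xFD27 (decimal 64807)

LSB = 3.3 V / 65536 = 50.35 µV.
(V_in − V_low)/LSB = (3.2633 − 0) / 5.0354e-05 = 64807.160.
So the output code is 64807.
In hexadecimal (0x-prefixed): 0xFD27.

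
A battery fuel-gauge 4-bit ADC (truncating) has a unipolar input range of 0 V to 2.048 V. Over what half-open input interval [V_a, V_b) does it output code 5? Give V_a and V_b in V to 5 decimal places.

[0.64000 V, 0.76800 V)

LSB = 2.048/2^4 = 128.000 mV.
V_a = V_low + 5·LSB = 0.64 V; V_b = V_low + 6·LSB = 0.768 V.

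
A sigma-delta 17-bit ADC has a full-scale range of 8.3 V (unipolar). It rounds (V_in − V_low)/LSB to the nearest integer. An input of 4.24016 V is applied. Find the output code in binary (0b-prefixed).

With 131072 levels over 8.3 V, one step is 63.32 µV.
Input sits at 66959.789 steps above V_low.
round(66959.789) = 66960.
In binary (0b-prefixed): 0b10000010110010000.

code 0b10000010110010000 (decimal 66960)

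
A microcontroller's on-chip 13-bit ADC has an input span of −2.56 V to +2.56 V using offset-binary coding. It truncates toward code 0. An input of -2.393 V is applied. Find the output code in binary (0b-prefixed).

Full-scale span = 5.12 V; LSB = 5.12/2^13 = 0.625 mV.
(-2.393 − (−2.56)) / 0.000625 = 267.200 LSBs.
So the output code is 267.
In binary (0b-prefixed): 0b100001011.

code 0b100001011 (decimal 267)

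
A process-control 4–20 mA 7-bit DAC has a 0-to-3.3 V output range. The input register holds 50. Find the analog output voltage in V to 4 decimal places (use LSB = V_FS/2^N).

LSB = 3.3 V / 2^7 = 25.781 mV.
V_out = 0 + 50 × 0.0257812 V = 1.28906 V.

1.2891 V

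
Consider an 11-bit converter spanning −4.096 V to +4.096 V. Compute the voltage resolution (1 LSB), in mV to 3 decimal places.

Full-scale span = 8.192 V.
LSB = 8.192 / 2^11 = 8.192 / 2048 = 0.004 V = 4.000 mV.

4.000 mV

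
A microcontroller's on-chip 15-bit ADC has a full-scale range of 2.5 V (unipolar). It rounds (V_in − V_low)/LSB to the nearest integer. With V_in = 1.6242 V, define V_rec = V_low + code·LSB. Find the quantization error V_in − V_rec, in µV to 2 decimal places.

-21.80 µV

LSB = 2.5/2^15 = 76.29 µV.
(1.6242 − 0)/7.62939e-05 = 21288.7142; round gives code 21289.
Reconstructed: 1.6242218 V.
Error = 1.6242 − 1.6242218 = -2.18018e-05 V = -21.80 µV.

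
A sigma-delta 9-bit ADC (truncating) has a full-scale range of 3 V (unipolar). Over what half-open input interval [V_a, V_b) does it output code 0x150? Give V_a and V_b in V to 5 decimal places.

[1.96875 V, 1.97461 V)

LSB = 3/2^9 = 5.859 mV.
Code 0x150 = 336 decimal.
V_a = V_low + 336·LSB = 1.96875 V; V_b = V_low + 337·LSB = 1.97461 V.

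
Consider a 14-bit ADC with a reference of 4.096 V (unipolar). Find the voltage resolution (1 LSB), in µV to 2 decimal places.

250.00 µV

Full-scale span = 4.096 V.
LSB = 4.096 / 2^14 = 4.096 / 16384 = 0.00025 V = 250.00 µV.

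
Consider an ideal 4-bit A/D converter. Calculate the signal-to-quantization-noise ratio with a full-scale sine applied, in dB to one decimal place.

SNR ≈ 6.02·N + 1.76 dB = 6.02·4 + 1.76 = 25.84 dB.

25.8 dB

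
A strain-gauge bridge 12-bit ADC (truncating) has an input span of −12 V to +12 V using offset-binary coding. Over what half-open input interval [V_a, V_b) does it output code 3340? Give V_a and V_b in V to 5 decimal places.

LSB = 24/2^12 = 5.859 mV.
V_a = V_low + 3340·LSB = 7.57031 V; V_b = V_low + 3341·LSB = 7.57617 V.

[7.57031 V, 7.57617 V)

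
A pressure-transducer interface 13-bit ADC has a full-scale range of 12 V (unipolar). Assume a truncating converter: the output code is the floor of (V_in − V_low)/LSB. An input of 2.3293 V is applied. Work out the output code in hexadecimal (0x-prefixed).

With 8192 levels over 12 V, one step is 1.465 mV.
Input sits at 1590.135 steps above V_low.
Floor → code 1590.
In hexadecimal (0x-prefixed): 0x636.

code 0x636 (decimal 1590)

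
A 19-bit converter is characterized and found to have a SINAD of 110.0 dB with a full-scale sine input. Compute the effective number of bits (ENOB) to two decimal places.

ENOB = (SINAD − 1.76) / 6.02 = (110.0 − 1.76)/6.02 = 17.980.

17.98 bits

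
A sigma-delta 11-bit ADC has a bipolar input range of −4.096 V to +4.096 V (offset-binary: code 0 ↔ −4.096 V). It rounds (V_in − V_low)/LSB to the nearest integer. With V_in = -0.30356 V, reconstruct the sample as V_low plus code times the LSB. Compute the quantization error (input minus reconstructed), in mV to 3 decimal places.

0.440 mV

Step size: 8.192 V ÷ 2^11 = 4.000 mV.
Scaled input = 948.1100 LSBs, so code = 948.
Reconstructed: -0.304 V.
V_in − V_rec = 0.00044 V = 0.440 mV.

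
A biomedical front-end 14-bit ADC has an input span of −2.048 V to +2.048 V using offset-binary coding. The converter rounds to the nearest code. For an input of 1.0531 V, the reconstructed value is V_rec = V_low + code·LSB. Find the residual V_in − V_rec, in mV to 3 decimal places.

One LSB is 4.096 V / 16384 = 250.00 µV.
(V_in − V_low)/LSB = (1.0531 − (−2.048))/0.00025 = 12404.4000 → code 12404 (round).
Reconstructed: 1.053 V.
Error = 1.0531 − 1.053 = 0.0001 V = 0.100 mV.

0.100 mV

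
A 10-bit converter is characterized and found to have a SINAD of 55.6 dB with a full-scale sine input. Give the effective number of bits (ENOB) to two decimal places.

ENOB = (SINAD − 1.76) / 6.02 = (55.6 − 1.76)/6.02 = 8.944.

8.94 bits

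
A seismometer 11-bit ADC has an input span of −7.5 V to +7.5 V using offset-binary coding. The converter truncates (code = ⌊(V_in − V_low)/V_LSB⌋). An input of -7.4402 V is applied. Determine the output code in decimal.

code 8

LSB = 15 V / 2048 = 7.324 mV.
(V_in − V_low)/LSB = (-7.4402 − (−7.5)) / 0.00732422 = 8.165.
⌊·⌋(8.165) = 8.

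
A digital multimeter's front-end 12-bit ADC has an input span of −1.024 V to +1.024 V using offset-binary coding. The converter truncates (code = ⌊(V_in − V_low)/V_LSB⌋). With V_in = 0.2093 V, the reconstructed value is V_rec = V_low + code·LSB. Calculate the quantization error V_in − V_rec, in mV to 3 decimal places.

One LSB is 2.048 V / 4096 = 0.500 mV.
Scaled input = 2466.6000 LSBs, so code = 2466.
Code 2466 maps back to (−1.024) + 2466×0.0005 V = 0.209 V.
Difference: 0.0003 V → 0.300 mV.

0.300 mV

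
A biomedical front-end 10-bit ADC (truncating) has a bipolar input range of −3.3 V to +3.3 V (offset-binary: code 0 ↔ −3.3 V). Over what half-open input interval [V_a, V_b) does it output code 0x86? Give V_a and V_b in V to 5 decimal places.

[-2.43633 V, -2.42988 V)

LSB = 6.6/2^10 = 6.445 mV.
Code 0x86 = 134 decimal.
V_a = V_low + 134·LSB = -2.43633 V; V_b = V_low + 135·LSB = -2.42988 V.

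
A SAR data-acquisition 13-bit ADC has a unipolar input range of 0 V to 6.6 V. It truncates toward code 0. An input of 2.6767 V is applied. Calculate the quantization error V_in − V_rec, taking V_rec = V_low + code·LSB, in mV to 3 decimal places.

LSB = 6.6/2^13 = 0.806 mV.
(2.6767 − 0)/0.000805664 = 3322.3525; ⌊·⌋ gives code 3322.
V_rec = 0 + 3322·0.000805664 = 2.676416 V.
Difference: 0.000283984 V → 0.284 mV.

0.284 mV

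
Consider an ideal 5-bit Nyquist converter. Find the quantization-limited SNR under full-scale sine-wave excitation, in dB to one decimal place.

31.9 dB

SNR ≈ 6.02·N + 1.76 dB = 6.02·5 + 1.76 = 31.86 dB.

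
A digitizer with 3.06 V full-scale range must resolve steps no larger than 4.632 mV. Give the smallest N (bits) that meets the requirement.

Number of steps required ≥ 3.06 V / 4.632 mV = 660.62.
Need 2^N ≥ 660.62; 2^9 = 512, 2^10 = 1024.
Minimum N = 10.

10 bits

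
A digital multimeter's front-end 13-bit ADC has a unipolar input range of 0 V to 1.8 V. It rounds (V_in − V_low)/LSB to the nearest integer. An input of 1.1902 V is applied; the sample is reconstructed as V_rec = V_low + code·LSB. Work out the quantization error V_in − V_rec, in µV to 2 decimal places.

Step size: 1.8 V ÷ 2^13 = 219.73 µV.
Scaled input = 5416.7324 LSBs, so code = 5417.
V_rec = 0 + 5417·0.000219727 = 1.1902588 V.
Difference: -5.87891e-05 V → -58.79 µV.

-58.79 µV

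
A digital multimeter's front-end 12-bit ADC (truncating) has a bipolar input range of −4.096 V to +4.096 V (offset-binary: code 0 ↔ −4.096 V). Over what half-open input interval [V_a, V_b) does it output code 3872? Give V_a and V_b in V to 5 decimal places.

LSB = 8.192/2^12 = 2.000 mV.
V_a = V_low + 3872·LSB = 3.648 V; V_b = V_low + 3873·LSB = 3.65 V.

[3.64800 V, 3.65000 V)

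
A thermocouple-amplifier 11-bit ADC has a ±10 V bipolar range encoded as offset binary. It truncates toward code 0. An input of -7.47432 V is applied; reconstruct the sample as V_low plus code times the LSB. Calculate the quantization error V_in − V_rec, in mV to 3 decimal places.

6.149 mV

One LSB is 20 V / 2048 = 9.766 mV.
(-7.47432 − (−10))/0.00976562 = 258.6296; ⌊·⌋ gives code 258.
Reconstructed: -7.4804688 V.
Difference: 0.00614875 V → 6.149 mV.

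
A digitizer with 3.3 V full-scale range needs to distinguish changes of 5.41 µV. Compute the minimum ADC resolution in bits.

Number of steps required ≥ 3.3 V / 5.41 µV = 609981.52.
Need 2^N ≥ 609981.52; 2^19 = 524288, 2^20 = 1048576.
Minimum N = 20.

20 bits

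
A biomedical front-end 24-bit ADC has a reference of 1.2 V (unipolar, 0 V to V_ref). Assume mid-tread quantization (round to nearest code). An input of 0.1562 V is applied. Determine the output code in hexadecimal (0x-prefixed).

code 0x21529A (decimal 2183834)

LSB = 1.2 V / 16777216 = 0.07 µV.
(V_in − V_low)/LSB = (0.1562 − 0) / 7.15256e-08 = 2183834.283.
Round → code 2183834.
In hexadecimal (0x-prefixed): 0x21529A.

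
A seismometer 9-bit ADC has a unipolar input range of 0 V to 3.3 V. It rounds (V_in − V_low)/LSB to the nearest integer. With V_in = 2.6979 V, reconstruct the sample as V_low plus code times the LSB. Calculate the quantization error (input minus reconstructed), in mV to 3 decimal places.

-2.686 mV

Step size: 3.3 V ÷ 2^9 = 6.445 mV.
(V_in − V_low)/LSB = (2.6979 − 0)/0.00644531 = 418.5833 → code 419 (round).
Reconstructed: 2.7005859 V.
Difference: -0.00268594 V → -2.686 mV.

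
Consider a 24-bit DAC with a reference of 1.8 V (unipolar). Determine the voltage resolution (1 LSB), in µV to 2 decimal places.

0.11 µV

Full-scale span = 1.8 V.
LSB = 1.8 / 2^24 = 1.8 / 16777216 = 1.07288e-07 V = 0.11 µV.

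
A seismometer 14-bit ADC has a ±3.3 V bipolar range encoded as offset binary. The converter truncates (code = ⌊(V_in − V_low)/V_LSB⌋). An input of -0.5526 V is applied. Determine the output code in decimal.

code 6820

With 16384 levels over 6.6 V, one step is 402.83 µV.
(V_in − V_low)/LSB = (-0.5526 − (−3.3)) / 0.000402832 = 6820.212.
Floor → code 6820.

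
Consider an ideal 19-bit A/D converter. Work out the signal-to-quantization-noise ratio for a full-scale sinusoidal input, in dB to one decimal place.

116.1 dB

SNR ≈ 6.02·N + 1.76 dB = 6.02·19 + 1.76 = 116.14 dB.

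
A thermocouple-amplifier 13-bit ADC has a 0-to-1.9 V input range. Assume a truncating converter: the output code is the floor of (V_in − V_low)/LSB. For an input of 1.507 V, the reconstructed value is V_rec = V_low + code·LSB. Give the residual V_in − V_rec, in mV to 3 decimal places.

One LSB is 1.9 V / 8192 = 231.93 µV.
Scaled input = 6497.5495 LSBs, so code = 6497.
Code 6497 maps back to 0 + 6497×0.000231934 V = 1.5068726 V.
Difference: 0.000127441 V → 0.127 mV.

0.127 mV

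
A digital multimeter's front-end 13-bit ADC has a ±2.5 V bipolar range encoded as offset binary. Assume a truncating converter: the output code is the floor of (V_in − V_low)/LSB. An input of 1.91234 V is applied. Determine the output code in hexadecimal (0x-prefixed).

code 0x1C3D (decimal 7229)

With 8192 levels over 5 V, one step is 0.610 mV.
(V_in − V_low)/LSB = (1.91234 − (−2.5)) / 0.000610352 = 7229.178.
Floor → code 7229.
In hexadecimal (0x-prefixed): 0x1C3D.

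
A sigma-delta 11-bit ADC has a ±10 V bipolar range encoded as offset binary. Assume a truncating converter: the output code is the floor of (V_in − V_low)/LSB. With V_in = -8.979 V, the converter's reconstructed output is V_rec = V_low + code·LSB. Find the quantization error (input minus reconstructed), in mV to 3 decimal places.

One LSB is 20 V / 2048 = 9.766 mV.
(-8.979 − (−10))/0.00976562 = 104.5504; ⌊·⌋ gives code 104.
V_rec = (−10) + 104·0.00976562 = -8.984375 V.
V_in − V_rec = 0.005375 V = 5.375 mV.

5.375 mV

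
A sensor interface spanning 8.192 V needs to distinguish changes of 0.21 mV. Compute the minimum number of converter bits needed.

16 bits

Number of steps required ≥ 8.192 V / 0.21 mV = 39009.52.
Need 2^N ≥ 39009.52; 2^15 = 32768, 2^16 = 65536.
Minimum N = 16.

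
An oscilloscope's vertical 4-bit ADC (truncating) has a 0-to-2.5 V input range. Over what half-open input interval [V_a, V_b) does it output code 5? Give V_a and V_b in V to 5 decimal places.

LSB = 2.5/2^4 = 156.250 mV.
V_a = V_low + 5·LSB = 0.78125 V; V_b = V_low + 6·LSB = 0.9375 V.

[0.78125 V, 0.93750 V)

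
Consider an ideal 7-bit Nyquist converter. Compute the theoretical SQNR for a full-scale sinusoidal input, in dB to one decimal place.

43.9 dB

SNR ≈ 6.02·N + 1.76 dB = 6.02·7 + 1.76 = 43.90 dB.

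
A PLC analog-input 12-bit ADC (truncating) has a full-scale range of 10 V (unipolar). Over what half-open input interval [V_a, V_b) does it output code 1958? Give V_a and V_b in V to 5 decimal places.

LSB = 10/2^12 = 2.441 mV.
V_a = V_low + 1958·LSB = 4.78027 V; V_b = V_low + 1959·LSB = 4.78271 V.

[4.78027 V, 4.78271 V)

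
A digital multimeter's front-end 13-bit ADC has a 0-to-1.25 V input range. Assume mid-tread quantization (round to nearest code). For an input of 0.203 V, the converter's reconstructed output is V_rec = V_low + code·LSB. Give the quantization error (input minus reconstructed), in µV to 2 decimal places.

Step size: 1.25 V ÷ 2^13 = 152.59 µV.
(V_in − V_low)/LSB = (0.203 − 0)/0.000152588 = 1330.3808 → code 1330 (round).
Code 1330 maps back to 0 + 1330×0.000152588 V = 0.20294189 V.
Error = 0.203 − 0.20294189 = 5.81055e-05 V = 58.11 µV.

58.11 µV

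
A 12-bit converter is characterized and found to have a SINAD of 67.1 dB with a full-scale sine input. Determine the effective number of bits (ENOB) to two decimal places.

ENOB = (SINAD − 1.76) / 6.02 = (67.1 − 1.76)/6.02 = 10.854.

10.85 bits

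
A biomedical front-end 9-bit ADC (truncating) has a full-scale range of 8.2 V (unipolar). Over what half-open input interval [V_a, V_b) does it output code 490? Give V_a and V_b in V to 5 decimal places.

LSB = 8.2/2^9 = 16.016 mV.
V_a = V_low + 490·LSB = 7.84766 V; V_b = V_low + 491·LSB = 7.86367 V.

[7.84766 V, 7.86367 V)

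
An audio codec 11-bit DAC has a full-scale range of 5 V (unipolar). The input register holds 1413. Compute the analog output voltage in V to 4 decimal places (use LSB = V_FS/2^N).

LSB = 5 V / 2^11 = 2.441 mV.
V_out = 0 + 1413 × 0.00244141 V = 3.44971 V.

3.4497 V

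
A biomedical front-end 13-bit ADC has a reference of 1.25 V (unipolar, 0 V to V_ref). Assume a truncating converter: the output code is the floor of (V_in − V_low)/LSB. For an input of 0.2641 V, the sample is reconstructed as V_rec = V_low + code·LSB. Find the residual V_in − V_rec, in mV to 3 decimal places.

0.123 mV

One LSB is 1.25 V / 8192 = 152.59 µV.
(0.2641 − 0)/0.000152588 = 1730.8058; ⌊·⌋ gives code 1730.
Reconstructed: 0.26397705 V.
V_in − V_rec = 0.000122949 V = 0.123 mV.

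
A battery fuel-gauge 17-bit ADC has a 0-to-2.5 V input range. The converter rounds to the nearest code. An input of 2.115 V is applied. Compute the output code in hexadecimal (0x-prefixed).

code 0x1B127 (decimal 110887)

Full-scale span = 2.5 V; LSB = 2.5/2^17 = 19.07 µV.
(2.115 − 0) / 1.90735e-05 = 110886.912 LSBs.
round(110886.912) = 110887.
In hexadecimal (0x-prefixed): 0x1B127.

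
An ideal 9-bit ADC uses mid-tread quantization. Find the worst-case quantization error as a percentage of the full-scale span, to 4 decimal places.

Rounding → worst-case error = ½ LSB = V_FS/2^10, so 100/1024 = 0.0976562 % of full scale.

0.0977 %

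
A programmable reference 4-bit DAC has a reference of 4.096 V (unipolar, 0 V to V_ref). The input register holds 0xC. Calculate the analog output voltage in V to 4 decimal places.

3.0720 V

LSB = 4.096 V / 2^4 = 256.000 mV.
Code 0xC = 12 decimal.
V_out = 0 + 12 × 0.256 V = 3.072 V.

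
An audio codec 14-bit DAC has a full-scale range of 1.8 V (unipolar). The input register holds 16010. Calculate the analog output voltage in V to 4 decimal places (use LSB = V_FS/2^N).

LSB = 1.8 V / 2^14 = 109.86 µV.
V_out = 0 + 16010 × 0.000109863 V = 1.75891 V.

1.7589 V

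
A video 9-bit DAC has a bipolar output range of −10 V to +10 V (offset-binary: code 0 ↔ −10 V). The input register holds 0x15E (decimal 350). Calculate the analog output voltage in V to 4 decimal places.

3.6719 V

LSB = 20 V / 2^9 = 39.062 mV.
Code 0x15E = 350 decimal.
V_out = (−10) + 350 × 0.0390625 V = 3.67188 V.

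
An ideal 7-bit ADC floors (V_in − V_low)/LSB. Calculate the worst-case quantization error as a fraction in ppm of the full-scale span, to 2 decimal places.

Truncating → worst-case error = 1 LSB = V_FS/2^7, so 1e+06/128 = 7812.5 ppm of full scale.

7812.50 ppm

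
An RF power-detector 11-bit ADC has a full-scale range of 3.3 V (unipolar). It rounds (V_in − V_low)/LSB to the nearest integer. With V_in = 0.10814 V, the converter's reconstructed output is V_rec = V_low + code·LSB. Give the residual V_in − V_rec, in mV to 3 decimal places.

0.181 mV

Step size: 3.3 V ÷ 2^11 = 1.611 mV.
(V_in − V_low)/LSB = (0.10814 − 0)/0.00161133 = 67.1123 → code 67 (round).
V_rec = 0 + 67·0.00161133 = 0.10795898 V.
Error = 0.10814 − 0.10795898 = 0.000181016 V = 0.181 mV.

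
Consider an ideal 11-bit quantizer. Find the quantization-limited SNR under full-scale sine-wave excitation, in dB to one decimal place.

SNR ≈ 6.02·N + 1.76 dB = 6.02·11 + 1.76 = 67.98 dB.

68.0 dB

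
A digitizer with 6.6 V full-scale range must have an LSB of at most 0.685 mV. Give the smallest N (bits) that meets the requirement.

14 bits

Number of steps required ≥ 6.6 V / 0.685 mV = 9635.04.
Need 2^N ≥ 9635.04; 2^13 = 8192, 2^14 = 16384.
Minimum N = 14.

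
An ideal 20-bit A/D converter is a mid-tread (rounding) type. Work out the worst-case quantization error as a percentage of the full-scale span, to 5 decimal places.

0.00005 %

Rounding → worst-case error = ½ LSB = V_FS/2^21, so 100/2097152 = 4.76837e-05 % of full scale.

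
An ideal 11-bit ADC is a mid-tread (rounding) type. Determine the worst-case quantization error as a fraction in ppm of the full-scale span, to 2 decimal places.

Rounding → worst-case error = ½ LSB = V_FS/2^12, so 1e+06/4096 = 244.141 ppm of full scale.

244.14 ppm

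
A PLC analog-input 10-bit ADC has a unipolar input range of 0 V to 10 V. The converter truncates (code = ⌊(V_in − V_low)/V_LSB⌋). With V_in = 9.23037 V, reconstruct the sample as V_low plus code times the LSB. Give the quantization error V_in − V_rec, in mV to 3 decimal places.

1.854 mV

LSB = 10/2^10 = 9.766 mV.
Scaled input = 945.1899 LSBs, so code = 945.
Code 945 maps back to 0 + 945×0.00976562 V = 9.2285156 V.
V_in − V_rec = 0.00185437 V = 1.854 mV.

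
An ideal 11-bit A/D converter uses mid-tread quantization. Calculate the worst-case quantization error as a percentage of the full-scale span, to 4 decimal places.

Rounding → worst-case error = ½ LSB = V_FS/2^12, so 100/4096 = 0.0244141 % of full scale.

0.0244 %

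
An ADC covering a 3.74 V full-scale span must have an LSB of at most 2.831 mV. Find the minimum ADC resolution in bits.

11 bits

Number of steps required ≥ 3.74 V / 2.831 mV = 1321.09.
Need 2^N ≥ 1321.09; 2^10 = 1024, 2^11 = 2048.
Minimum N = 11.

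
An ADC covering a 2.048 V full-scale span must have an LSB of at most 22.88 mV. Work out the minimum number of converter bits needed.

Number of steps required ≥ 2.048 V / 22.88 mV = 89.51.
Need 2^N ≥ 89.51; 2^6 = 64, 2^7 = 128.
Minimum N = 7.

7 bits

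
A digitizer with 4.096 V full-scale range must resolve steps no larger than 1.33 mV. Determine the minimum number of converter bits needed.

12 bits

Number of steps required ≥ 4.096 V / 1.33 mV = 3079.70.
Need 2^N ≥ 3079.70; 2^11 = 2048, 2^12 = 4096.
Minimum N = 12.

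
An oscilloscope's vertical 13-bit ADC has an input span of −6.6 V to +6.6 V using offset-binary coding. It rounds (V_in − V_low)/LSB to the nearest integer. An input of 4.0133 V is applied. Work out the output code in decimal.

code 6587

Full-scale span = 13.2 V; LSB = 13.2/2^13 = 1.611 mV.
(V_in − V_low)/LSB = (4.0133 − (−6.6)) / 0.00161133 = 6586.678.
Round → code 6587.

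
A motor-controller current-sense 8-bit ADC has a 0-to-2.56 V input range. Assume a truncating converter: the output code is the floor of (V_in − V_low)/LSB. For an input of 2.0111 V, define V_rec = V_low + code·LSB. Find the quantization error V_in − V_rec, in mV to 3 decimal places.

1.100 mV

LSB = 2.56/2^8 = 10.000 mV.
Scaled input = 201.1100 LSBs, so code = 201.
Reconstructed: 2.01 V.
Error = 2.0111 − 2.01 = 0.0011 V = 1.100 mV.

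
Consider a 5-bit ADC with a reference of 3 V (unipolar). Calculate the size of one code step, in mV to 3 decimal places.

Full-scale span = 3 V.
LSB = 3 / 2^5 = 3 / 32 = 0.09375 V = 93.750 mV.

93.750 mV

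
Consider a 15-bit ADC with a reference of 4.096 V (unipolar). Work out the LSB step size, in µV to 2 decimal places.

125.00 µV

Full-scale span = 4.096 V.
LSB = 4.096 / 2^15 = 4.096 / 32768 = 0.000125 V = 125.00 µV.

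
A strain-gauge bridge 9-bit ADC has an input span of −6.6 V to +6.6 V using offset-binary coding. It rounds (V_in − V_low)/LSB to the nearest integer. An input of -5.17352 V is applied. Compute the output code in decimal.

LSB = 13.2 V / 512 = 25.781 mV.
(-5.17352 − (−6.6)) / 0.0257812 = 55.330 LSBs.
So the output code is 55.

code 55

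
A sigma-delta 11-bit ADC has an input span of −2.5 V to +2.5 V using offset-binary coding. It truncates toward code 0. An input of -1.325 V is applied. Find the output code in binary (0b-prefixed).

code 0b111100001 (decimal 481)

Full-scale span = 5 V; LSB = 5/2^11 = 2.441 mV.
Input sits at 481.280 steps above V_low.
Floor → code 481.
In binary (0b-prefixed): 0b111100001.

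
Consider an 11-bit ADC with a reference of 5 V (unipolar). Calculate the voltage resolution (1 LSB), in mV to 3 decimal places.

2.441 mV

Full-scale span = 5 V.
LSB = 5 / 2^11 = 5 / 2048 = 0.00244141 V = 2.441 mV.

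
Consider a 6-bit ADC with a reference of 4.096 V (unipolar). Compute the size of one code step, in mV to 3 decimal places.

Full-scale span = 4.096 V.
LSB = 4.096 / 2^6 = 4.096 / 64 = 0.064 V = 64.000 mV.

64.000 mV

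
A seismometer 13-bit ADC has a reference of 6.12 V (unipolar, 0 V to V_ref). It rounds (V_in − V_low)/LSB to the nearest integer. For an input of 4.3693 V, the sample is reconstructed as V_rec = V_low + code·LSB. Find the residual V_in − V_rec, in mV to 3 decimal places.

Step size: 6.12 V ÷ 2^13 = 0.747 mV.
Scaled input = 5848.5793 LSBs, so code = 5849.
Code 5849 maps back to 0 + 5849×0.00074707 V = 4.3696143 V.
Difference: -0.000314258 V → -0.314 mV.

-0.314 mV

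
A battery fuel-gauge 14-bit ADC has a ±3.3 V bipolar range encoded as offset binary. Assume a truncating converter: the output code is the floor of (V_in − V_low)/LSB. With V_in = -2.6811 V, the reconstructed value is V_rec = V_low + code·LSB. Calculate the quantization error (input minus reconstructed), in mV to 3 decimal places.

0.150 mV

Step size: 6.6 V ÷ 2^14 = 402.83 µV.
Scaled input = 1536.3724 LSBs, so code = 1536.
Code 1536 maps back to (−3.3) + 1536×0.000402832 V = -2.68125 V.
Error = -2.6811 − (−2.68125) = 0.00015 V = 0.150 mV.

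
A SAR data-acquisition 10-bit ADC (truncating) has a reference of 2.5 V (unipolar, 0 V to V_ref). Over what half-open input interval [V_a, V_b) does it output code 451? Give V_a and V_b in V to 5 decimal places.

[1.10107 V, 1.10352 V)

LSB = 2.5/2^10 = 2.441 mV.
V_a = V_low + 451·LSB = 1.10107 V; V_b = V_low + 452·LSB = 1.10352 V.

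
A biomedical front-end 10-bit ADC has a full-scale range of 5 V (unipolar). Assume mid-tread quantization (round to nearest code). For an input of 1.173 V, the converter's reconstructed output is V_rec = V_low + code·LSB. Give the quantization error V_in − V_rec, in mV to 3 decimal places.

1.125 mV

LSB = 5/2^10 = 4.883 mV.
(1.173 − 0)/0.00488281 = 240.2304; round gives code 240.
Code 240 maps back to 0 + 240×0.00488281 V = 1.171875 V.
Difference: 0.001125 V → 1.125 mV.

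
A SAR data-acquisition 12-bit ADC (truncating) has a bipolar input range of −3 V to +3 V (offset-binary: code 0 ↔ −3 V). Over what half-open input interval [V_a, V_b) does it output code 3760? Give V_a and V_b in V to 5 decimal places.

LSB = 6/2^12 = 1.465 mV.
V_a = V_low + 3760·LSB = 2.50781 V; V_b = V_low + 3761·LSB = 2.50928 V.

[2.50781 V, 2.50928 V)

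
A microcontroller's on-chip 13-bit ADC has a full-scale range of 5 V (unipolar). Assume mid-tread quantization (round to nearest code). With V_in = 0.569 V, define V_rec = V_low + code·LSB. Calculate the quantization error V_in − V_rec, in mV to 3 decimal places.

0.152 mV

One LSB is 5 V / 8192 = 0.610 mV.
(V_in − V_low)/LSB = (0.569 − 0)/0.000610352 = 932.2496 → code 932 (round).
V_rec = 0 + 932·0.000610352 = 0.56884766 V.
Error = 0.569 − 0.56884766 = 0.000152344 V = 0.152 mV.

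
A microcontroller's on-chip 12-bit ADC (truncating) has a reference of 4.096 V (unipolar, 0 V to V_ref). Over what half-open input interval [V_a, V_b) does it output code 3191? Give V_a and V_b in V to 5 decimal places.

[3.19100 V, 3.19200 V)

LSB = 4.096/2^12 = 1.000 mV.
V_a = V_low + 3191·LSB = 3.191 V; V_b = V_low + 3192·LSB = 3.192 V.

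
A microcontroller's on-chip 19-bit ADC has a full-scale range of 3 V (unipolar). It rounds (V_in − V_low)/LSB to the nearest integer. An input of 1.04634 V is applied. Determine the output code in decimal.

Full-scale span = 3 V; LSB = 3/2^19 = 5.72 µV.
(V_in − V_low)/LSB = (1.04634 − 0) / 5.72205e-06 = 182861.169.
So the output code is 182861.

code 182861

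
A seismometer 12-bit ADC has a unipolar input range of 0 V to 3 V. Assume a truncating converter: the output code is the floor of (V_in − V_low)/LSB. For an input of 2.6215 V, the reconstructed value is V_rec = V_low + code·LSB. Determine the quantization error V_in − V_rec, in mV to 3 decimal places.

0.162 mV

LSB = 3/2^12 = 0.732 mV.
Scaled input = 3579.2213 LSBs, so code = 3579.
Reconstructed: 2.6213379 V.
V_in − V_rec = 0.000162109 V = 0.162 mV.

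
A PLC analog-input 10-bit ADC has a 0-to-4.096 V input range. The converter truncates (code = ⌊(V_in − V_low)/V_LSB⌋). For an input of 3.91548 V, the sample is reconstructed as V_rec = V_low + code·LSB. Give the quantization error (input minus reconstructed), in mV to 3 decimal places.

3.480 mV

One LSB is 4.096 V / 1024 = 4.000 mV.
(V_in − V_low)/LSB = (3.91548 − 0)/0.004 = 978.8700 → code 978 (floor).
Code 978 maps back to 0 + 978×0.004 V = 3.912 V.
Difference: 0.00348 V → 3.480 mV.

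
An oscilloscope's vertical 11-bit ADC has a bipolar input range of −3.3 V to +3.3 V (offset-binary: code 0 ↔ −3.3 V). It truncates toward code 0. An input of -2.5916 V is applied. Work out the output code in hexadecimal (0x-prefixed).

LSB = 6.6 V / 2048 = 3.223 mV.
(V_in − V_low)/LSB = (-2.5916 − (−3.3)) / 0.00322266 = 219.819.
So the output code is 219.
In hexadecimal (0x-prefixed): 0xDB.

code 0xDB (decimal 219)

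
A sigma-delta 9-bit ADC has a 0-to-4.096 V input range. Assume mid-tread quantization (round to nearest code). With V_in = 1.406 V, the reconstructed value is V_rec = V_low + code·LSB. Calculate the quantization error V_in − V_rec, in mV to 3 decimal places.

-2.000 mV

Step size: 4.096 V ÷ 2^9 = 8.000 mV.
(V_in − V_low)/LSB = (1.406 − 0)/0.008 = 175.7500 → code 176 (round).
V_rec = 0 + 176·0.008 = 1.408 V.
V_in − V_rec = -0.002 V = -2.000 mV.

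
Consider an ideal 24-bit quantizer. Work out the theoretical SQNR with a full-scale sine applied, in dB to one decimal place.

SNR ≈ 6.02·N + 1.76 dB = 6.02·24 + 1.76 = 146.24 dB.

146.2 dB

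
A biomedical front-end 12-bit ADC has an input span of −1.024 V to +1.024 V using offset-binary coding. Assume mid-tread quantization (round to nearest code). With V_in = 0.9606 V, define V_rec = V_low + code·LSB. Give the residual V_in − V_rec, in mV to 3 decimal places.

LSB = 2.048/2^12 = 0.500 mV.
(V_in − V_low)/LSB = (0.9606 − (−1.024))/0.0005 = 3969.2000 → code 3969 (round).
Reconstructed: 0.9605 V.
Difference: 0.0001 V → 0.100 mV.

0.100 mV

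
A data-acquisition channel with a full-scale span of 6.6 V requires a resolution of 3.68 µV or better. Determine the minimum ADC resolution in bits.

Number of steps required ≥ 6.6 V / 3.68 µV = 1793478.26.
Need 2^N ≥ 1793478.26; 2^20 = 1048576, 2^21 = 2097152.
Minimum N = 21.

21 bits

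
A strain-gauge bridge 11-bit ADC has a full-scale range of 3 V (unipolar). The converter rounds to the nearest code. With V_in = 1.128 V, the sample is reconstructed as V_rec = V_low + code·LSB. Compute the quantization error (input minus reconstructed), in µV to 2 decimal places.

70.31 µV

Step size: 3 V ÷ 2^11 = 1.465 mV.
(1.128 − 0)/0.00146484 = 770.0480; round gives code 770.
V_rec = 0 + 770·0.00146484 = 1.1279297 V.
V_in − V_rec = 7.03125e-05 V = 70.31 µV.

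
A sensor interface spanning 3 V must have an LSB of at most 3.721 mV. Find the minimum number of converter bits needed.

10 bits

Number of steps required ≥ 3 V / 3.721 mV = 806.23.
Need 2^N ≥ 806.23; 2^9 = 512, 2^10 = 1024.
Minimum N = 10.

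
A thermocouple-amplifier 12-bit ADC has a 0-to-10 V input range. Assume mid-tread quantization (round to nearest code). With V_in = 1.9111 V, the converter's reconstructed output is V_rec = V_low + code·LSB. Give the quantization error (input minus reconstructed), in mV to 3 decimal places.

-0.521 mV

Step size: 10 V ÷ 2^12 = 2.441 mV.
(V_in − V_low)/LSB = (1.9111 − 0)/0.00244141 = 782.7866 → code 783 (round).
Code 783 maps back to 0 + 783×0.00244141 V = 1.9116211 V.
Difference: -0.000521094 V → -0.521 mV.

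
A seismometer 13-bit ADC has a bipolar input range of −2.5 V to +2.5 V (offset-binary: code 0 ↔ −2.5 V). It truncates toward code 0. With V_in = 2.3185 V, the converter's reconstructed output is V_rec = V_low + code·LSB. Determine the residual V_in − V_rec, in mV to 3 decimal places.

0.385 mV

Step size: 5 V ÷ 2^13 = 0.610 mV.
(V_in − V_low)/LSB = (2.3185 − (−2.5))/0.000610352 = 7894.6304 → code 7894 (floor).
V_rec = (−2.5) + 7894·0.000610352 = 2.3181152 V.
Difference: 0.000384766 V → 0.385 mV.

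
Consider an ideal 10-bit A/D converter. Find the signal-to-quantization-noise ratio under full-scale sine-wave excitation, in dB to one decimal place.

62.0 dB

SNR ≈ 6.02·N + 1.76 dB = 6.02·10 + 1.76 = 61.96 dB.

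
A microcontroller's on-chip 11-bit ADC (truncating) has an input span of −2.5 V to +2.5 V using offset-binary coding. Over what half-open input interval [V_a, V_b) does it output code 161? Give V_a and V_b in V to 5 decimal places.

[-2.10693 V, -2.10449 V)

LSB = 5/2^11 = 2.441 mV.
V_a = V_low + 161·LSB = -2.10693 V; V_b = V_low + 162·LSB = -2.10449 V.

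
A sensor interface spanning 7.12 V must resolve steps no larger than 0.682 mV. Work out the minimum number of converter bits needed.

14 bits

Number of steps required ≥ 7.12 V / 0.682 mV = 10439.88.
Need 2^N ≥ 10439.88; 2^13 = 8192, 2^14 = 16384.
Minimum N = 14.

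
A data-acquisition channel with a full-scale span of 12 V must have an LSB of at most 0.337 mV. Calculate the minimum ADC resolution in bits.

Number of steps required ≥ 12 V / 0.337 mV = 35608.31.
Need 2^N ≥ 35608.31; 2^15 = 32768, 2^16 = 65536.
Minimum N = 16.

16 bits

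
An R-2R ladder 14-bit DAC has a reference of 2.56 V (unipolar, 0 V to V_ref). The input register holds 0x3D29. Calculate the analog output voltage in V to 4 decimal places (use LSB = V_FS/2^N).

2.4464 V

LSB = 2.56 V / 2^14 = 156.25 µV.
Code 0x3D29 = 15657 decimal.
V_out = 0 + 15657 × 0.00015625 V = 2.44641 V.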